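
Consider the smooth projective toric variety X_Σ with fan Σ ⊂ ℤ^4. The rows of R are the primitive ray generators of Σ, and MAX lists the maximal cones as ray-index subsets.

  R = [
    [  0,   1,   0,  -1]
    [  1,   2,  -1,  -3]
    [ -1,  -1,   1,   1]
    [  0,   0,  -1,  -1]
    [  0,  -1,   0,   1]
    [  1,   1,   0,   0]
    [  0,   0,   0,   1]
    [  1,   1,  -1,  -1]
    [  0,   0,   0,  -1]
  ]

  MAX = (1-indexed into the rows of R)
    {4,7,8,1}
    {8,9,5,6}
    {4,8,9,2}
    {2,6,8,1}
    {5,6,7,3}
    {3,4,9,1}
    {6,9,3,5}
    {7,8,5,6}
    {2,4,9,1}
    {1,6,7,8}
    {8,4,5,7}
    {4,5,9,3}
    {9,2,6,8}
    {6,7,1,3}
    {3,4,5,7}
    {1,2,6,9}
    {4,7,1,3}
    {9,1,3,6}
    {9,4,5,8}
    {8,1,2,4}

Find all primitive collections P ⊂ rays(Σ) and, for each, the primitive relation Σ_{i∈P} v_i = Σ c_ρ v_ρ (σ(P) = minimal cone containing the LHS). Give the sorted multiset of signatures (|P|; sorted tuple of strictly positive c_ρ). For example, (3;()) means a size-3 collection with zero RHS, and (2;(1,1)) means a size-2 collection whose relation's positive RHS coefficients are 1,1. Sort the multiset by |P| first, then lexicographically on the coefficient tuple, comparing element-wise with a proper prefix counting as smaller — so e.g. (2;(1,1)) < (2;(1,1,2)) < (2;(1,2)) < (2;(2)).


Minimal non-faces — 8 found among 9 rays, 20 max cones:

  • {1,5}:  v_{1} + v_{5} = 0 ; sig = (2;())
  • {3,8}:  v_{3} + v_{8} = 0 ; sig = (2;())
  • {7,9}:  v_{7} + v_{9} = 0 ; sig = (2;())
  • {4,6}:  v_{4} + v_{6} = v_{8} ; sig = (2;(1))
  • {2,3}:  v_{2} + v_{3} = v_{1} + v_{9} ; sig = (2;(1,1))
  • {2,5}:  v_{2} + v_{5} = v_{8} + v_{9} ; sig = (2;(1,1))
  • {2,7}:  v_{2} + v_{7} = v_{1} + v_{8} ; sig = (2;(1,1))
  • {1,8,9}:  v_{1} + v_{8} + v_{9} = v_{2} ; sig = (3;(1))

so the primitive-relation signature multiset is
    (2;())
    (2;())
    (2;())
    (2;(1))
    (2;(1,1))
    (2;(1,1))
    (2;(1,1))
    (3;(1))


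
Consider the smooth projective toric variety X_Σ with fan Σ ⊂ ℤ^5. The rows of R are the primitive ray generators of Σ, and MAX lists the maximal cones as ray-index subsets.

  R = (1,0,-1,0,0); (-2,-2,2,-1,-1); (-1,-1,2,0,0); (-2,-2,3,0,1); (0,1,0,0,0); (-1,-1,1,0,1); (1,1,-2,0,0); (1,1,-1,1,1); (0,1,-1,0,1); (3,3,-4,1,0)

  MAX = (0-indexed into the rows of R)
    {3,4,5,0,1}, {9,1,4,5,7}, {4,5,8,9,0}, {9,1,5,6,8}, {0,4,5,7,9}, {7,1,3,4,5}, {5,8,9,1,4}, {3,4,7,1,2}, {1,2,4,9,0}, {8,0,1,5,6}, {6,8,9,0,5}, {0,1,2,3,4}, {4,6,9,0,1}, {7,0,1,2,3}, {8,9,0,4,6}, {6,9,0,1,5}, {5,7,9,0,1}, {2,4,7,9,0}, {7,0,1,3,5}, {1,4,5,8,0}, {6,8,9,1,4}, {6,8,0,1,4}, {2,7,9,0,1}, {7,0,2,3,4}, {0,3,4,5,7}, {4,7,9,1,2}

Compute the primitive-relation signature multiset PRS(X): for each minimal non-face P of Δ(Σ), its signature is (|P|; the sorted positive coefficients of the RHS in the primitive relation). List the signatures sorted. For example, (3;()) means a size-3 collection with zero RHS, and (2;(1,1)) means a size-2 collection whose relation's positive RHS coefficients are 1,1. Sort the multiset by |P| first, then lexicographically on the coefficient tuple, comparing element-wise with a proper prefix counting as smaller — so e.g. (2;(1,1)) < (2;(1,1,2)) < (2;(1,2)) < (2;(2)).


Δ(Σ) — 10 vertices, 12 min non-faces:

  • {2,6}:  v_{2} + v_{6} = 0  so sig = (2;())
  • {2,5}:  v_{2} + v_{5} = v_{3}  so sig = (2;(1))
  • {3,6}:  v_{3} + v_{6} = v_{5}  so sig = (2;(1))
  • {3,9}:  v_{3} + v_{9} = v_{7}  so sig = (2;(1))
  • {2,8}:  v_{2} + v_{8} = v_{4} + v_{5}  so sig = (2;(1,1))
  • {6,7}:  v_{6} + v_{7} = v_{5} + v_{9}  so sig = (2;(1,1))
  • {7,8}:  v_{7} + v_{8} = v_{4} + 2·v_{5} + v_{9}  so sig = (2;(1,1,2))
  • {3,8}:  v_{3} + v_{8} = v_{4} + 2·v_{5}  so sig = (2;(1,2))
  • {4,5,6}:  v_{4} + v_{5} + v_{6} = v_{8}  so sig = (3;(1))
  • {0,1,4,7}:  v_{0} + v_{1} + v_{4} + v_{7} = 0  so sig = (4;())
  • {0,1,8,9}:  v_{0} + v_{1} + v_{8} + v_{9} = 2·v_{6}  so sig = (4;(2))
  • {0,1,4,5,9}:  v_{0} + v_{1} + v_{4} + v_{5} + v_{9} = v_{6}  so sig = (5;(1))

Hence PRS(X_Σ) =
[(2;()), (2;(1)), (2;(1)), (2;(1)), (2;(1,1)), (2;(1,1)), (2;(1,1,2)), (2;(1,2)), (3;(1)), (4;()), (4;(2)), (5;(1))]


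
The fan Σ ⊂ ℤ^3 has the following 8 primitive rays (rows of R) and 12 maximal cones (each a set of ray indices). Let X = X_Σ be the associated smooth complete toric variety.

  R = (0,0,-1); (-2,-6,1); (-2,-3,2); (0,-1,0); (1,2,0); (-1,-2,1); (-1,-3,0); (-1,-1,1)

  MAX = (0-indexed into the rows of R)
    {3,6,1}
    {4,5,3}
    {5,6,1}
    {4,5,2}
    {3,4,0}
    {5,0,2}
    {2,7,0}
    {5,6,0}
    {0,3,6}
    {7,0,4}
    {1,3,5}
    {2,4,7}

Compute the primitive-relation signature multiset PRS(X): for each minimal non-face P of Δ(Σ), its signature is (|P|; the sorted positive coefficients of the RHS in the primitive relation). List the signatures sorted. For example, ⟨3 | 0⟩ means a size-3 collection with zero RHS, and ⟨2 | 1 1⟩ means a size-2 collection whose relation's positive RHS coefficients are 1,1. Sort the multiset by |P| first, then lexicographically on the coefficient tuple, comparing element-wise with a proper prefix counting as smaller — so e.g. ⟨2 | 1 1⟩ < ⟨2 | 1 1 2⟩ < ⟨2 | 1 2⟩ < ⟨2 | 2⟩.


Δ(Σ) — 8 vertices, 14 min non-faces:

  • {3,7}:  v_{3} + v_{7} = v_{5} ; sig = ⟨2 | 1⟩
  • {4,6}:  v_{4} + v_{6} = v_{3} ; sig = ⟨2 | 1⟩
  • {5,7}:  v_{5} + v_{7} = v_{2} ; sig = ⟨2 | 1⟩
  • {1,4}:  v_{1} + v_{4} = 2·v_{3} + v_{5} ; sig = ⟨2 | 1 2⟩
  • {1,7}:  v_{1} + v_{7} = 2·v_{5} + v_{6} ; sig = ⟨2 | 1 2⟩
  • {6,7}:  v_{6} + v_{7} = v_{0} + 2·v_{5} ; sig = ⟨2 | 1 2⟩
  • {1,2}:  v_{1} + v_{2} = 3·v_{5} + v_{6} ; sig = ⟨2 | 1 3⟩
  • {2,6}:  v_{2} + v_{6} = v_{0} + 3·v_{5} ; sig = ⟨2 | 1 3⟩
  • {0,1}:  v_{0} + v_{1} = 2·v_{6} ; sig = ⟨2 | 2⟩
  • {2,3}:  v_{2} + v_{3} = 2·v_{5} ; sig = ⟨2 | 2⟩
  • {0,4,5}:  v_{0} + v_{4} + v_{5} = 0 ; sig = ⟨3 | 0⟩
  • {0,2,4}:  v_{0} + v_{2} + v_{4} = v_{7} ; sig = ⟨3 | 1⟩
  • {0,3,5}:  v_{0} + v_{3} + v_{5} = v_{6} ; sig = ⟨3 | 1⟩
  • {3,5,6}:  v_{3} + v_{5} + v_{6} = v_{1} ; sig = ⟨3 | 1⟩

Sorted signature multiset PRS(X):
    ⟨2 | 1⟩
    ⟨2 | 1⟩
    ⟨2 | 1⟩
    ⟨2 | 1 2⟩
    ⟨2 | 1 2⟩
    ⟨2 | 1 2⟩
    ⟨2 | 1 3⟩
    ⟨2 | 1 3⟩
    ⟨2 | 2⟩
    ⟨2 | 2⟩
    ⟨3 | 0⟩
    ⟨3 | 1⟩
    ⟨3 | 1⟩
    ⟨3 | 1⟩


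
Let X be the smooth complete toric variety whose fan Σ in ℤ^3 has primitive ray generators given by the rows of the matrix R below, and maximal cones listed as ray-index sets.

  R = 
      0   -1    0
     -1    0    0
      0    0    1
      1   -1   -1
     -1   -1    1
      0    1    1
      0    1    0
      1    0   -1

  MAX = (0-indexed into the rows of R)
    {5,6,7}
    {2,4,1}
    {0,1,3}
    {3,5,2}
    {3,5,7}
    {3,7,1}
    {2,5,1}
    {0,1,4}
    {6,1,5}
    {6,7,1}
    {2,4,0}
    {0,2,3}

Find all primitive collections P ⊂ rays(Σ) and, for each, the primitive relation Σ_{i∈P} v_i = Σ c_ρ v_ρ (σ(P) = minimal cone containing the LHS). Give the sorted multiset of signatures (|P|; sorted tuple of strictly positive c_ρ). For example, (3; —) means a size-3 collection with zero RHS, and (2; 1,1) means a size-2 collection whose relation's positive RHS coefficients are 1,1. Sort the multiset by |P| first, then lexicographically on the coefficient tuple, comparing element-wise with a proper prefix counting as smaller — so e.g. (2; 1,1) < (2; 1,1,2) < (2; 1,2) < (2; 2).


The 14 primitive collections of Σ (r=8, n=3):

  • {0,6}:  v_{0} + v_{6} = 0 — sig = (2; —)
  • {0,5}:  v_{0} + v_{5} = v_{2} — sig = (2; 1)
  • {0,7}:  v_{0} + v_{7} = v_{3} — sig = (2; 1)
  • {2,6}:  v_{2} + v_{6} = v_{5} — sig = (2; 1)
  • {3,6}:  v_{3} + v_{6} = v_{7} — sig = (2; 1)
  • {4,7}:  v_{4} + v_{7} = v_{0} — sig = (2; 1)
  • {2,7}:  v_{2} + v_{7} = v_{3} + v_{5} — sig = (2; 1,1)
  • {4,6}:  v_{4} + v_{6} = v_{1} + v_{2} — sig = (2; 1,1)
  • {4,5}:  v_{4} + v_{5} = v_{1} + 2·v_{2} — sig = (2; 1,2)
  • {3,4}:  v_{3} + v_{4} = 2·v_{0} — sig = (2; 2)
  • {1,3,5}:  v_{1} + v_{3} + v_{5} = 0 — sig = (3; —)
  • {0,1,2}:  v_{0} + v_{1} + v_{2} = v_{4} — sig = (3; 1)
  • {1,2,3}:  v_{1} + v_{2} + v_{3} = v_{0} — sig = (3; 1)
  • {1,5,7}:  v_{1} + v_{5} + v_{7} = v_{6} — sig = (3; 1)

so the primitive-relation signature multiset is
[(2; —), (2; 1), (2; 1), (2; 1), (2; 1), (2; 1), (2; 1,1), (2; 1,1), (2; 1,2), (2; 2), (3; —), (3; 1), (3; 1), (3; 1)]


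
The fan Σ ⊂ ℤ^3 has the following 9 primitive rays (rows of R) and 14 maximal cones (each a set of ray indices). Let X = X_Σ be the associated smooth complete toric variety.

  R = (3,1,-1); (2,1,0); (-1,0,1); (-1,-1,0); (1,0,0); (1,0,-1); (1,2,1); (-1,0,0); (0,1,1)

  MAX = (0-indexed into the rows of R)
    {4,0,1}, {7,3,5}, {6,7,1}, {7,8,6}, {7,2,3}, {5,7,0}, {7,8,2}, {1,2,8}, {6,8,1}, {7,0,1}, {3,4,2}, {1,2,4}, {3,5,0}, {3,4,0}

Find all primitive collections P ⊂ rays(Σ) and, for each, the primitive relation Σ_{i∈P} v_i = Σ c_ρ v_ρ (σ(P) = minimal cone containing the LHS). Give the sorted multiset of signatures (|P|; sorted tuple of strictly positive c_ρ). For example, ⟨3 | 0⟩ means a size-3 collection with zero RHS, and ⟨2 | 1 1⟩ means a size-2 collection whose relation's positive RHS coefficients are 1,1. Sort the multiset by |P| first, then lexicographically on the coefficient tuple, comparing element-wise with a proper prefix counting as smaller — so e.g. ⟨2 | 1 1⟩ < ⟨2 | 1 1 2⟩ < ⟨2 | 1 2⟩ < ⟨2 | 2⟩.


18 minimal non-faces of Δ(Σ) (on 9 rays):

  P={2,5}:  v_{2} + v_{5} = 0 ; sig = ⟨2 | 0⟩
  P={4,7}:  v_{4} + v_{7} = 0 ; sig = ⟨2 | 0⟩
  P={0,2}:  v_{0} + v_{2} = v_{1} ; sig = ⟨2 | 1⟩
  P={1,3}:  v_{1} + v_{3} = v_{4} ; sig = ⟨2 | 1⟩
  P={1,5}:  v_{1} + v_{5} = v_{0} ; sig = ⟨2 | 1⟩
  P={3,6}:  v_{3} + v_{6} = v_{8} ; sig = ⟨2 | 1⟩
  P={3,8}:  v_{3} + v_{8} = v_{2} ; sig = ⟨2 | 1⟩
  P={4,5}:  v_{4} + v_{5} = v_{0} + v_{3} ; sig = ⟨2 | 1 1⟩
  P={4,6}:  v_{4} + v_{6} = v_{1} + v_{8} ; sig = ⟨2 | 1 1⟩
  P={4,8}:  v_{4} + v_{8} = v_{1} + v_{2} ; sig = ⟨2 | 1 1⟩
  P={5,8}:  v_{5} + v_{8} = v_{1} + v_{7} ; sig = ⟨2 | 1 1⟩
  P={0,8}:  v_{0} + v_{8} = 2·v_{1} + v_{7} ; sig = ⟨2 | 1 2⟩
  P={2,6}:  v_{2} + v_{6} = 2·v_{8} ; sig = ⟨2 | 2⟩
  P={5,6}:  v_{5} + v_{6} = 2·v_{1} + 2·v_{7} ; sig = ⟨2 | 2 2⟩
  P={0,6}:  v_{0} + v_{6} = 3·v_{1} + 2·v_{7} ; sig = ⟨2 | 2 3⟩
  P={0,3,7}:  v_{0} + v_{3} + v_{7} = v_{5} ; sig = ⟨3 | 1⟩
  P={1,2,7}:  v_{1} + v_{2} + v_{7} = v_{8} ; sig = ⟨3 | 1⟩
  P={1,7,8}:  v_{1} + v_{7} + v_{8} = v_{6} ; sig = ⟨3 | 1⟩

Hence PRS(X_Σ) =
{ ⟨2 | 0⟩ ×2,  ⟨2 | 1⟩ ×5,  ⟨2 | 1 1⟩ ×4,  ⟨2 | 1 2⟩,  ⟨2 | 2⟩,  ⟨2 | 2 2⟩,  ⟨2 | 2 3⟩,  ⟨3 | 1⟩ ×3 }


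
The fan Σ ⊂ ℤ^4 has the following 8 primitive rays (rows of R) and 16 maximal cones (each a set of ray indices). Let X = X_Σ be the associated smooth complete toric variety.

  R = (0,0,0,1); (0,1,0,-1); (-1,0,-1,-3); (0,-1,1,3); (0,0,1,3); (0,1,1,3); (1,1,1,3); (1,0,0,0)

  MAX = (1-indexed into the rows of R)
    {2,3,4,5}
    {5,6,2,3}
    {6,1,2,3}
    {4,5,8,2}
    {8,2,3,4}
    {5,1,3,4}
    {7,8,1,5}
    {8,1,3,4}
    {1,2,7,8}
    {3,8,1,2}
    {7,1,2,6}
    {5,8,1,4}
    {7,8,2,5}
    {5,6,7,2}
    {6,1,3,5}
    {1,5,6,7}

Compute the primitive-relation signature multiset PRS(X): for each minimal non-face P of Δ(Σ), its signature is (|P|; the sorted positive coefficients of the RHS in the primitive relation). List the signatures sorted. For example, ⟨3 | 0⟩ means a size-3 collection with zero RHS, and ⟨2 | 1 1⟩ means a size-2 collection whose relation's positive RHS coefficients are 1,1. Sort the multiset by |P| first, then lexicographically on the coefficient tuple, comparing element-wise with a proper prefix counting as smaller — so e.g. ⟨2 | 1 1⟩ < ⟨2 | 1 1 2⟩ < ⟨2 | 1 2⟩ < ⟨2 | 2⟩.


The 7 primitive collections of Σ (r=8, n=4):

  • {6,8}:  v_{6} + v_{8} = v_{7}  so sig = ⟨2 | 1⟩
  • {3,7}:  v_{3} + v_{7} = v_{1} + v_{2}  so sig = ⟨2 | 1 1⟩
  • {4,7}:  v_{4} + v_{7} = 2·v_{5} + v_{8}  so sig = ⟨2 | 1 2⟩
  • {4,6}:  v_{4} + v_{6} = 2·v_{5}  so sig = ⟨2 | 2⟩
  • {3,5,8}:  v_{3} + v_{5} + v_{8} = 0  so sig = ⟨3 | 0⟩
  • {1,2,4}:  v_{1} + v_{2} + v_{4} = v_{5}  so sig = ⟨3 | 1⟩
  • {1,2,5}:  v_{1} + v_{2} + v_{5} = v_{6}  so sig = ⟨3 | 1⟩

so the primitive-relation signature multiset is
    |P|=2: 4 collections, coeffs (1), (1,1), (1,2), (2)
    |P|=3: 3 collections, coeffs (), (1), (1)


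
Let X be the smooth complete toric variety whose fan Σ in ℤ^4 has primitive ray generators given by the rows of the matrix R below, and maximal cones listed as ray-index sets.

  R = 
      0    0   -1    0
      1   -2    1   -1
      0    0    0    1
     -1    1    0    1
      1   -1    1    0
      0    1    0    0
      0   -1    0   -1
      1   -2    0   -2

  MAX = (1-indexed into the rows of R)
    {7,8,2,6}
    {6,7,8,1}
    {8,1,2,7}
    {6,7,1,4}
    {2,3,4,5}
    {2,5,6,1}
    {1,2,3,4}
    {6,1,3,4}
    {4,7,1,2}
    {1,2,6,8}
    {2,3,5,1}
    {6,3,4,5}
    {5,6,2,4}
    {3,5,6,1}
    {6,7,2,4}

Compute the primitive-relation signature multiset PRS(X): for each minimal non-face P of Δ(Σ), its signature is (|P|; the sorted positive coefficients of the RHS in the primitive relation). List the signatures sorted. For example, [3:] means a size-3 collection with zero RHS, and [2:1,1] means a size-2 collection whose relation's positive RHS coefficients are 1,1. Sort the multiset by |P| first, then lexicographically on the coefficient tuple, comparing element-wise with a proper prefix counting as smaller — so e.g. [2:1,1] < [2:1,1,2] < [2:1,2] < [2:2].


|primitive collections| = 9. Relations:

  P={4,8}:  v_{4} + v_{8} = v_{7}  ⟹  sig = [2:1]
  P={5,7}:  v_{5} + v_{7} = v_{2}  ⟹  sig = [2:1]
  P={3,8}:  v_{3} + v_{8} = v_{1} + v_{2}  ⟹  sig = [2:1,1]
  P={3,7}:  v_{3} + v_{7} = v_{1} + v_{2} + v_{4}  ⟹  sig = [2:1,1,1]
  P={5,8}:  v_{5} + v_{8} = v_{1} + 2·v_{2} + v_{6}  ⟹  sig = [2:1,1,2]
  P={1,4,5}:  v_{1} + v_{4} + v_{5} = v_{3}  ⟹  sig = [3:1]
  P={2,3,6}:  v_{2} + v_{3} + v_{6} = v_{5}  ⟹  sig = [3:1]
  P={1,2,4,6}:  v_{1} + v_{2} + v_{4} + v_{6} = 0  ⟹  sig = [4:]
  P={1,2,6,7}:  v_{1} + v_{2} + v_{6} + v_{7} = v_{8}  ⟹  sig = [4:1]

so the primitive-relation signature multiset is
    [2:1]
    [2:1]
    [2:1,1]
    [2:1,1,1]
    [2:1,1,2]
    [3:1]
    [3:1]
    [4:]
    [4:1]


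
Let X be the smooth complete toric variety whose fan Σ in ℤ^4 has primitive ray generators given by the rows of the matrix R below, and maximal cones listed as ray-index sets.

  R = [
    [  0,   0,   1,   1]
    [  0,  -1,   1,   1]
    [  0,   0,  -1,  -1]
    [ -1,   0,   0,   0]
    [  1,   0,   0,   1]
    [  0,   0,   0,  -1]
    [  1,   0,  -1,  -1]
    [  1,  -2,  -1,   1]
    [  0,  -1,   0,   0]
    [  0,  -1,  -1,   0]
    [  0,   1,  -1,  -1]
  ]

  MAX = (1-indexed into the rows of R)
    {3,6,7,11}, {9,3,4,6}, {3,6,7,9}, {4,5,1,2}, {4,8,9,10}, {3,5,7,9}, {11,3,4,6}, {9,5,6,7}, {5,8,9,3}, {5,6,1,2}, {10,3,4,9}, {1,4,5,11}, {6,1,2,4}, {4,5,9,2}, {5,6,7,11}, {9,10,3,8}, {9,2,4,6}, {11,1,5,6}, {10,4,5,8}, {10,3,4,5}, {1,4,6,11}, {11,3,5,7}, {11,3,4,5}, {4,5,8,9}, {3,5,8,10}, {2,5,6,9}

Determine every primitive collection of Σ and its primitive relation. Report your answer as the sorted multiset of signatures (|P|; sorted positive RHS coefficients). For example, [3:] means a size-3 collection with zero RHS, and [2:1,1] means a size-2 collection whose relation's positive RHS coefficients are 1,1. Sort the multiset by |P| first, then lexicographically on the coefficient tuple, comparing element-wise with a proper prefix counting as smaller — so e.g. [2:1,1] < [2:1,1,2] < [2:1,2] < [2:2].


23 collections generate NE(X_Σ); each relation:

  • {1,3}:  v_{1} + v_{3} = 0  ⇒ sig = [2:]
  • {2,11}:  v_{2} + v_{11} = 0  ⇒ sig = [2:]
  • {1,9}:  v_{1} + v_{9} = v_{2}  ⇒ sig = [2:1]
  • {2,3}:  v_{2} + v_{3} = v_{9}  ⇒ sig = [2:1]
  • {4,7}:  v_{4} + v_{7} = v_{3}  ⇒ sig = [2:1]
  • {9,11}:  v_{9} + v_{11} = v_{3}  ⇒ sig = [2:1]
  • {1,7}:  v_{1} + v_{7} = v_{5} + v_{6}  ⇒ sig = [2:1,1]
  • {6,10}:  v_{6} + v_{10} = v_{3} + v_{9}  ⇒ sig = [2:1,1]
  • {1,10}:  v_{1} + v_{10} = v_{4} + v_{5} + v_{9}  ⇒ sig = [2:1,1,1]
  • {2,7}:  v_{2} + v_{7} = v_{5} + v_{6} + v_{9}  ⇒ sig = [2:1,1,1]
  • {8,11}:  v_{8} + v_{11} = v_{3} + v_{5} + v_{10}  ⇒ sig = [2:1,1,1]
  • {2,10}:  v_{2} + v_{10} = v_{4} + v_{5} + 2·v_{9}  ⇒ sig = [2:1,1,2]
  • {6,8}:  v_{6} + v_{8} = v_{3} + v_{5} + 2·v_{9}  ⇒ sig = [2:1,1,2]
  • {7,10}:  v_{7} + v_{10} = 2·v_{3} + v_{5} + v_{9}  ⇒ sig = [2:1,1,2]
  • {10,11}:  v_{10} + v_{11} = 2·v_{3} + v_{4} + v_{5}  ⇒ sig = [2:1,1,2]
  • {1,8}:  v_{1} + v_{8} = v_{4} + 2·v_{5} + 2·v_{9}  ⇒ sig = [2:1,2,2]
  • {2,8}:  v_{2} + v_{8} = v_{4} + 2·v_{5} + 3·v_{9}  ⇒ sig = [2:1,2,3]
  • {7,8}:  v_{7} + v_{8} = 2·v_{3} + 2·v_{5} + 2·v_{9}  ⇒ sig = [2:2,2,2]
  • {4,5,6}:  v_{4} + v_{5} + v_{6} = 0  ⇒ sig = [3:]
  • {3,5,6}:  v_{3} + v_{5} + v_{6} = v_{7}  ⇒ sig = [3:1]
  • {5,9,10}:  v_{5} + v_{9} + v_{10} = v_{8}  ⇒ sig = [3:1]
  • {3,4,8}:  v_{3} + v_{4} + v_{8} = 2·v_{10}  ⇒ sig = [3:2]
  • {3,4,5,9}:  v_{3} + v_{4} + v_{5} + v_{9} = v_{10}  ⇒ sig = [4:1]

Hence PRS(X_Σ) =
    [2:]
    [2:]
    [2:1]
    [2:1]
    [2:1]
    [2:1]
    [2:1,1]
    [2:1,1]
    [2:1,1,1]
    [2:1,1,1]
    [2:1,1,1]
    [2:1,1,2]
    [2:1,1,2]
    [2:1,1,2]
    [2:1,1,2]
    [2:1,2,2]
    [2:1,2,3]
    [2:2,2,2]
    [3:]
    [3:1]
    [3:1]
    [3:2]
    [4:1]


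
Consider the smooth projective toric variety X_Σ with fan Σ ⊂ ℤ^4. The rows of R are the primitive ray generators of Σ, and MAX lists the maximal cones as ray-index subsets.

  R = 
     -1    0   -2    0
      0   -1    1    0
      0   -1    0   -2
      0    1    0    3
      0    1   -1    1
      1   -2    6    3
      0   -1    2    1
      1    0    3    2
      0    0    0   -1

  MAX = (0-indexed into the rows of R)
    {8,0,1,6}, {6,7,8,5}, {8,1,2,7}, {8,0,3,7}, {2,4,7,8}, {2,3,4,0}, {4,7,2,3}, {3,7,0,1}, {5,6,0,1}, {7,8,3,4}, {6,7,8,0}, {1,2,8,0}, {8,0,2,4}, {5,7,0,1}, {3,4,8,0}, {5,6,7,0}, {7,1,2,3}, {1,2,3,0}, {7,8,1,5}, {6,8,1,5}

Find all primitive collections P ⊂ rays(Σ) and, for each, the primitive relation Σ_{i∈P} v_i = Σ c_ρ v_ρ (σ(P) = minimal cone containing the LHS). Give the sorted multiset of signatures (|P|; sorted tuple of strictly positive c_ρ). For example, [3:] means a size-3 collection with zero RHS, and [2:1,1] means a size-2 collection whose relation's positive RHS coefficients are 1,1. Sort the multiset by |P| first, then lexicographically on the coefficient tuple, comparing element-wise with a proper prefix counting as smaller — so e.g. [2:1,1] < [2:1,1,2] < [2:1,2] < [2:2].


Primitive collections (14):

  P={1,4}:  v_{1} + v_{4} = v_{2} + v_{3} — sig = [2:1,1]
  P={4,6}:  v_{4} + v_{6} = v_{0} + v_{7} — sig = [2:1,1]
  P={4,5}:  v_{4} + v_{5} = v_{0} + v_{1} + 2·v_{7} — sig = [2:1,1,2]
  P={2,5}:  v_{2} + v_{5} = 3·v_{1} + v_{7} + v_{8} — sig = [2:1,1,3]
  P={2,6}:  v_{2} + v_{6} = 2·v_{1} + v_{8} — sig = [2:1,2]
  P={3,5}:  v_{3} + v_{5} = 2·v_{0} + v_{1} + 3·v_{7} — sig = [2:1,2,3]
  P={3,6}:  v_{3} + v_{6} = 2·v_{0} + 2·v_{7} — sig = [2:2,2]
  P={2,3,8}:  v_{2} + v_{3} + v_{8} = 0 — sig = [3:]
  P={0,2,7}:  v_{0} + v_{2} + v_{7} = v_{1} — sig = [3:1]
  P={0,4,7}:  v_{0} + v_{4} + v_{7} = v_{3} — sig = [3:1]
  P={1,6,7}:  v_{1} + v_{6} + v_{7} = v_{5} — sig = [3:1]
  P={1,3,8}:  v_{1} + v_{3} + v_{8} = v_{0} + v_{7} — sig = [3:1,1]
  P={0,5,8}:  v_{0} + v_{5} + v_{8} = 2·v_{6} — sig = [3:2]
  P={0,1,7,8}:  v_{0} + v_{1} + v_{7} + v_{8} = v_{6} — sig = [4:1]

Sorted signature multiset PRS(X):
{ [2:1,1] ×2,  [2:1,1,2],  [2:1,1,3],  [2:1,2],  [2:1,2,3],  [2:2,2],  [3:],  [3:1] ×3,  [3:1,1],  [3:2],  [4:1] }


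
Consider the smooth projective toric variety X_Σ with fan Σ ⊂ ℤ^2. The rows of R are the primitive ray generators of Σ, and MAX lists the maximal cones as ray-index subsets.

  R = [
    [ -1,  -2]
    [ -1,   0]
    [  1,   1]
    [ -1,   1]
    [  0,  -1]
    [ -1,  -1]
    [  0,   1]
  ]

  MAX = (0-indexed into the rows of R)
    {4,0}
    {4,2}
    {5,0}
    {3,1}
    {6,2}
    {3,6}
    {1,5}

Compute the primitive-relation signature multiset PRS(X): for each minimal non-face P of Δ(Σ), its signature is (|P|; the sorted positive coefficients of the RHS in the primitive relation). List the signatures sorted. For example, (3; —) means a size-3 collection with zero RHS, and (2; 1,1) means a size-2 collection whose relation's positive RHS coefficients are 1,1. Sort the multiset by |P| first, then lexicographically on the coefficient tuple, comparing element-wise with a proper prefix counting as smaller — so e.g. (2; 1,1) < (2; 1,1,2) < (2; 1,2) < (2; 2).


Primitive collections (14):

  P = {2,5}:  v_{2} + v_{5} = 0  →  sig = (2; —)
  P = {4,6}:  v_{4} + v_{6} = 0  →  sig = (2; —)
  P = {0,2}:  v_{0} + v_{2} = v_{4}  →  sig = (2; 1)
  P = {0,6}:  v_{0} + v_{6} = v_{5}  →  sig = (2; 1)
  P = {1,2}:  v_{1} + v_{2} = v_{6}  →  sig = (2; 1)
  P = {1,4}:  v_{1} + v_{4} = v_{5}  →  sig = (2; 1)
  P = {1,6}:  v_{1} + v_{6} = v_{3}  →  sig = (2; 1)
  P = {3,4}:  v_{3} + v_{4} = v_{1}  →  sig = (2; 1)
  P = {4,5}:  v_{4} + v_{5} = v_{0}  →  sig = (2; 1)
  P = {5,6}:  v_{5} + v_{6} = v_{1}  →  sig = (2; 1)
  P = {0,3}:  v_{0} + v_{3} = v_{1} + v_{5}  →  sig = (2; 1,1)
  P = {0,1}:  v_{0} + v_{1} = 2·v_{5}  →  sig = (2; 2)
  P = {2,3}:  v_{2} + v_{3} = 2·v_{6}  →  sig = (2; 2)
  P = {3,5}:  v_{3} + v_{5} = 2·v_{1}  →  sig = (2; 2)

Sorted signature multiset PRS(X):
    |P|=2: 14 collections, coeffs (), (), (1), (1), (1), (1), (1), (1), (1), (1), (1,1), (2), (2), (2)


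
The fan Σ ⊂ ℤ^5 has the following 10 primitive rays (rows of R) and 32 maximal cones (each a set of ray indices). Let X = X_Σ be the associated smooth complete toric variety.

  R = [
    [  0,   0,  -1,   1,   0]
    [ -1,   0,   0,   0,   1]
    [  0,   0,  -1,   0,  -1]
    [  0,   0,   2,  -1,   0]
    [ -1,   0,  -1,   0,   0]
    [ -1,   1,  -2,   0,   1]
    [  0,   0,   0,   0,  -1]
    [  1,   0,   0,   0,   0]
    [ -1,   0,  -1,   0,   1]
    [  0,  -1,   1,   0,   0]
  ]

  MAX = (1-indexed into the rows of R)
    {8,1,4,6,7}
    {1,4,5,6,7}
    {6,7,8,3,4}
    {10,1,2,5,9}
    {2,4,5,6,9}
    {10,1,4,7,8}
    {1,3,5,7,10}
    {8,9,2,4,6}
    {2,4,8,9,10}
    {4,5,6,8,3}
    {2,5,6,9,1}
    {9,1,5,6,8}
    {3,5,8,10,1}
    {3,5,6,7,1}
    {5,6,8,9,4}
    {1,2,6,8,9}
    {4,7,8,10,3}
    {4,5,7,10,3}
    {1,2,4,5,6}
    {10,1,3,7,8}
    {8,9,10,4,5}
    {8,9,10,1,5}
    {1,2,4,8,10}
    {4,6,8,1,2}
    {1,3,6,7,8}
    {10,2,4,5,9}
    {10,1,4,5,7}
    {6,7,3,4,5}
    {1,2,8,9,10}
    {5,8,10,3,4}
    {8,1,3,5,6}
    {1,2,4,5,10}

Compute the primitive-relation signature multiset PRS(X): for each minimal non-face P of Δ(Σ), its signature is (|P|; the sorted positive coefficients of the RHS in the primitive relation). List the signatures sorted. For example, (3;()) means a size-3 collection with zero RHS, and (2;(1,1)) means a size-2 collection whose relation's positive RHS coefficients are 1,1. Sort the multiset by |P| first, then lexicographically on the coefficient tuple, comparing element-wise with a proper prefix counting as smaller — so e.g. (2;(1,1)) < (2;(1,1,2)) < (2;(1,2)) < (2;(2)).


10 minimal non-faces of Δ(Σ) (on 10 rays):

  {2,3}:  v_{2} + v_{3} = v_{5} ; sig = (2;(1))
  {6,10}:  v_{6} + v_{10} = v_{9} ; sig = (2;(1))
  {7,9}:  v_{7} + v_{9} = v_{5} ; sig = (2;(1))
  {2,7}:  v_{2} + v_{7} = v_{1} + v_{4} + v_{5} ; sig = (2;(1,1,1))
  {3,9}:  v_{3} + v_{9} = 2·v_{5} + v_{8} ; sig = (2;(1,2))
  {1,3,4}:  v_{1} + v_{3} + v_{4} = v_{7} ; sig = (3;(1))
  {1,4,9}:  v_{1} + v_{4} + v_{9} = v_{2} ; sig = (3;(1))
  {2,5,8}:  v_{2} + v_{5} + v_{8} = v_{9} ; sig = (3;(1))
  {5,7,8}:  v_{5} + v_{7} + v_{8} = v_{3} ; sig = (3;(1))
  {1,4,5,8}:  v_{1} + v_{4} + v_{5} + v_{8} = 0 ; sig = (4;())

Hence PRS(X_Σ) =
    |P|=2: 5 collections, coeffs (1), (1), (1), (1,1,1), (1,2)
    |P|=3: 4 collections, coeffs (1), (1), (1), (1)
    |P|=4: 1 collection, coeffs ()


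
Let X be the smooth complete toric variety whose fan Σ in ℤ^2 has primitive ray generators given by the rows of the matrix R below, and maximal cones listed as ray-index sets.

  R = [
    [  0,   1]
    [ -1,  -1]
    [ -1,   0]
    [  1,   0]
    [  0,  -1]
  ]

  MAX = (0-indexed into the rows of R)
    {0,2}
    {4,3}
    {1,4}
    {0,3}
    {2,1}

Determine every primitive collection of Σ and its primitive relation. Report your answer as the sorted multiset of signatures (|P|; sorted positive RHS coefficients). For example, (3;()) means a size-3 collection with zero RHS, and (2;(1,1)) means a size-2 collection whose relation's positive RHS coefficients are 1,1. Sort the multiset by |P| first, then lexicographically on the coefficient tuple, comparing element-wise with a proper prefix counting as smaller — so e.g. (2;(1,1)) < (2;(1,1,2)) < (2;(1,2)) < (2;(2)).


Primitive collections (5):

  P = {0,4}:  v_{0} + v_{4} = 0  ⟹  sig = (2;())
  P = {2,3}:  v_{2} + v_{3} = 0  ⟹  sig = (2;())
  P = {0,1}:  v_{0} + v_{1} = v_{2}  ⟹  sig = (2;(1))
  P = {1,3}:  v_{1} + v_{3} = v_{4}  ⟹  sig = (2;(1))
  P = {2,4}:  v_{2} + v_{4} = v_{1}  ⟹  sig = (2;(1))

Signatures (|P|; sorted positive RHS coefficients), sorted:
    |P|=2: 5 collections, coeffs (), (), (1), (1), (1)


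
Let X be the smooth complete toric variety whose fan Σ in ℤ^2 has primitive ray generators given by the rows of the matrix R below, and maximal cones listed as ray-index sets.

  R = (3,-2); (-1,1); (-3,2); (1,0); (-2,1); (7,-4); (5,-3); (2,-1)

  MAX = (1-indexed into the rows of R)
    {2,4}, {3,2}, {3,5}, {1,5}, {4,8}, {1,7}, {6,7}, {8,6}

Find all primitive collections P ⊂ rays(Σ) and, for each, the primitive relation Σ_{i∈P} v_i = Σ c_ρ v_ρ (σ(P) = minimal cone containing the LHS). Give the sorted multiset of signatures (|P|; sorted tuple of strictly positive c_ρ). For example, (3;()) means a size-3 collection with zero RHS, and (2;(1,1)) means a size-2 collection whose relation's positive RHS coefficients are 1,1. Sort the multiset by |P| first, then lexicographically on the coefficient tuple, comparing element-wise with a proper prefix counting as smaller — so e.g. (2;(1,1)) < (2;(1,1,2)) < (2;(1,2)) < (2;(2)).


Minimal non-faces — 20 found among 8 rays, 8 max cones:

  P = {1,3}:  v_{1} + v_{3} = 0  →  sig = (2;())
  P = {5,8}:  v_{5} + v_{8} = 0  →  sig = (2;())
  P = {1,2}:  v_{1} + v_{2} = v_{8}  →  sig = (2;(1))
  P = {1,8}:  v_{1} + v_{8} = v_{7}  →  sig = (2;(1))
  P = {2,5}:  v_{2} + v_{5} = v_{3}  →  sig = (2;(1))
  P = {2,8}:  v_{2} + v_{8} = v_{4}  →  sig = (2;(1))
  P = {3,7}:  v_{3} + v_{7} = v_{8}  →  sig = (2;(1))
  P = {3,8}:  v_{3} + v_{8} = v_{2}  →  sig = (2;(1))
  P = {4,5}:  v_{4} + v_{5} = v_{2}  →  sig = (2;(1))
  P = {5,6}:  v_{5} + v_{6} = v_{7}  →  sig = (2;(1))
  P = {5,7}:  v_{5} + v_{7} = v_{1}  →  sig = (2;(1))
  P = {7,8}:  v_{7} + v_{8} = v_{6}  →  sig = (2;(1))
  P = {1,4}:  v_{1} + v_{4} = 2·v_{8}  →  sig = (2;(2))
  P = {1,6}:  v_{1} + v_{6} = 2·v_{7}  →  sig = (2;(2))
  P = {2,7}:  v_{2} + v_{7} = 2·v_{8}  →  sig = (2;(2))
  P = {3,4}:  v_{3} + v_{4} = 2·v_{2}  →  sig = (2;(2))
  P = {3,6}:  v_{3} + v_{6} = 2·v_{8}  →  sig = (2;(2))
  P = {2,6}:  v_{2} + v_{6} = 3·v_{8}  →  sig = (2;(3))
  P = {4,7}:  v_{4} + v_{7} = 3·v_{8}  →  sig = (2;(3))
  P = {4,6}:  v_{4} + v_{6} = 4·v_{8}  →  sig = (2;(4))

so the primitive-relation signature multiset is
{ (2;()) ×2,  (2;(1)) ×10,  (2;(2)) ×5,  (2;(3)) ×2,  (2;(4)) }


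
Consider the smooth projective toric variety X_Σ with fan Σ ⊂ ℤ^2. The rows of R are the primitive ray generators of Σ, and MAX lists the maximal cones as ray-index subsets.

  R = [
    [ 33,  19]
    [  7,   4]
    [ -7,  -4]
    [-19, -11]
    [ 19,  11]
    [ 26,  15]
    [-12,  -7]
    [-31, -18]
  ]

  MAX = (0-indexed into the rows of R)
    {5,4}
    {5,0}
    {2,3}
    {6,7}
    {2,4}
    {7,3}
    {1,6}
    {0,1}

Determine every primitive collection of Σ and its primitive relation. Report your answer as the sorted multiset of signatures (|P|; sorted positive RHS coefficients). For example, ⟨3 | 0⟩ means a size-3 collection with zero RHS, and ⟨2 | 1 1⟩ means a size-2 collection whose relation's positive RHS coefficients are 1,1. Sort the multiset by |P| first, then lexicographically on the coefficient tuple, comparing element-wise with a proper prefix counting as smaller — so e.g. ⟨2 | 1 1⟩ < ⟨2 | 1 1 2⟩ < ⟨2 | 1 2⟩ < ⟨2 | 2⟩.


|primitive collections| = 20. Relations:

  P = {1,2}:  v_{1} + v_{2} = 0  so sig = ⟨2 | 0⟩
  P = {3,4}:  v_{3} + v_{4} = 0  so sig = ⟨2 | 0⟩
  P = {0,2}:  v_{0} + v_{2} = v_{5}  so sig = ⟨2 | 1⟩
  P = {1,3}:  v_{1} + v_{3} = v_{6}  so sig = ⟨2 | 1⟩
  P = {1,4}:  v_{1} + v_{4} = v_{5}  so sig = ⟨2 | 1⟩
  P = {1,5}:  v_{1} + v_{5} = v_{0}  so sig = ⟨2 | 1⟩
  P = {2,5}:  v_{2} + v_{5} = v_{4}  so sig = ⟨2 | 1⟩
  P = {2,6}:  v_{2} + v_{6} = v_{3}  so sig = ⟨2 | 1⟩
  P = {3,5}:  v_{3} + v_{5} = v_{1}  so sig = ⟨2 | 1⟩
  P = {3,6}:  v_{3} + v_{6} = v_{7}  so sig = ⟨2 | 1⟩
  P = {4,6}:  v_{4} + v_{6} = v_{1}  so sig = ⟨2 | 1⟩
  P = {4,7}:  v_{4} + v_{7} = v_{6}  so sig = ⟨2 | 1⟩
  P = {5,7}:  v_{5} + v_{7} = v_{1} + v_{6}  so sig = ⟨2 | 1 1⟩
  P = {0,7}:  v_{0} + v_{7} = 2·v_{1} + v_{6}  so sig = ⟨2 | 1 2⟩
  P = {0,3}:  v_{0} + v_{3} = 2·v_{1}  so sig = ⟨2 | 2⟩
  P = {0,4}:  v_{0} + v_{4} = 2·v_{5}  so sig = ⟨2 | 2⟩
  P = {1,7}:  v_{1} + v_{7} = 2·v_{6}  so sig = ⟨2 | 2⟩
  P = {2,7}:  v_{2} + v_{7} = 2·v_{3}  so sig = ⟨2 | 2⟩
  P = {5,6}:  v_{5} + v_{6} = 2·v_{1}  so sig = ⟨2 | 2⟩
  P = {0,6}:  v_{0} + v_{6} = 3·v_{1}  so sig = ⟨2 | 3⟩

Hence PRS(X_Σ) =
    ⟨2 | 0⟩
    ⟨2 | 0⟩
    ⟨2 | 1⟩
    ⟨2 | 1⟩
    ⟨2 | 1⟩
    ⟨2 | 1⟩
    ⟨2 | 1⟩
    ⟨2 | 1⟩
    ⟨2 | 1⟩
    ⟨2 | 1⟩
    ⟨2 | 1⟩
    ⟨2 | 1⟩
    ⟨2 | 1 1⟩
    ⟨2 | 1 2⟩
    ⟨2 | 2⟩
    ⟨2 | 2⟩
    ⟨2 | 2⟩
    ⟨2 | 2⟩
    ⟨2 | 2⟩
    ⟨2 | 3⟩


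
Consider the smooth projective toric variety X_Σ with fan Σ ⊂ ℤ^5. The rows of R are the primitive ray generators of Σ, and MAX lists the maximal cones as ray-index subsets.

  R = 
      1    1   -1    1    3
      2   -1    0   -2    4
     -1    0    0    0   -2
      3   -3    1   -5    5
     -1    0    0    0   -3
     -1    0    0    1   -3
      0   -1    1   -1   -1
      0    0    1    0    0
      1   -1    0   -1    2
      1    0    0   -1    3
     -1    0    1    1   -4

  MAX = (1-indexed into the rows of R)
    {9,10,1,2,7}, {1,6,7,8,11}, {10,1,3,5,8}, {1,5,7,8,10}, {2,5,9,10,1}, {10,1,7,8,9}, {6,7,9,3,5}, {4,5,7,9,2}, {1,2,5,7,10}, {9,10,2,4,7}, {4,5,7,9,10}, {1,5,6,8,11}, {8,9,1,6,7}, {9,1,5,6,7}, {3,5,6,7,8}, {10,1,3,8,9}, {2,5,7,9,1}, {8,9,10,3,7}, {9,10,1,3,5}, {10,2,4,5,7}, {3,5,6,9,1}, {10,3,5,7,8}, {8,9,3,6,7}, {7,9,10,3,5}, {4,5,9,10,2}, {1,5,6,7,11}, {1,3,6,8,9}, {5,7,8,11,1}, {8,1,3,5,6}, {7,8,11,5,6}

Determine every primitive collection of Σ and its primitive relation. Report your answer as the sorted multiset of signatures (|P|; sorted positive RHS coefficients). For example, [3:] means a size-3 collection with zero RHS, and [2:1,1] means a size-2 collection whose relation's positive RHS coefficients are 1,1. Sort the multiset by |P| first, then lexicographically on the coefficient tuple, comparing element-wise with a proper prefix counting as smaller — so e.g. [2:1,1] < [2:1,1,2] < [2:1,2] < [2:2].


Minimal non-faces — 18 found among 11 rays, 30 max cones:

  P={6,10}:  v_{6} + v_{10} = 0 — sig = [2:]
  P={2,3}:  v_{2} + v_{3} = v_{5} + v_{9} + v_{10} — sig = [2:1,1,1]
  P={3,11}:  v_{3} + v_{11} = v_{5} + v_{6} + v_{8} — sig = [2:1,1,1]
  P={2,6}:  v_{2} + v_{6} = v_{1} + v_{5} + v_{7} + v_{9} — sig = [2:1,1,1,1]
  P={4,6}:  v_{4} + v_{6} = v_{2} + v_{5} + v_{7} + v_{9} — sig = [2:1,1,1,1]
  P={10,11}:  v_{10} + v_{11} = v_{1} + v_{5} + v_{7} + v_{8} — sig = [2:1,1,1,1]
  P={4,11}:  v_{4} + v_{11} = v_{1} + v_{2} + v_{5} + 3·v_{7} — sig = [2:1,1,1,3]
  P={2,8}:  v_{2} + v_{8} = v_{1} + 2·v_{7} + v_{10} — sig = [2:1,1,2]
  P={4,8}:  v_{4} + v_{8} = v_{2} + 2·v_{7} + v_{10} — sig = [2:1,1,2]
  P={9,11}:  v_{9} + v_{11} = v_{1} + v_{6} + 2·v_{7} — sig = [2:1,1,2]
  P={3,4}:  v_{3} + v_{4} = 2·v_{5} + v_{7} + 2·v_{9} + 2·v_{10} — sig = [2:1,2,2,2]
  P={2,11}:  v_{2} + v_{11} = 2·v_{1} + v_{5} + 3·v_{7} — sig = [2:1,2,3]
  P={1,4}:  v_{1} + v_{4} = 2·v_{2} — sig = [2:2]
  P={1,3,7}:  v_{1} + v_{3} + v_{7} = 0 — sig = [3:]
  P={5,8,9}:  v_{5} + v_{8} + v_{9} = v_{7} — sig = [3:1]
  P={1,5,6,7,8}:  v_{1} + v_{5} + v_{6} + v_{7} + v_{8} = v_{11} — sig = [5:1]
  P={1,5,7,9,10}:  v_{1} + v_{5} + v_{7} + v_{9} + v_{10} = v_{2} — sig = [5:1]
  P={2,5,7,9,10}:  v_{2} + v_{5} + v_{7} + v_{9} + v_{10} = v_{4} — sig = [5:1]

Sorted signature multiset PRS(X):
    |P|=2: 13 collections, coeffs (), (1,1,1), (1,1,1), (1,1,1,1), (1,1,1,1), (1,1,1,1), (1,1,1,3), (1,1,2), (1,1,2), (1,1,2), (1,2,2,2), (1,2,3), (2)
    |P|=3: 2 collections, coeffs (), (1)
    |P|=5: 3 collections, coeffs (1), (1), (1)


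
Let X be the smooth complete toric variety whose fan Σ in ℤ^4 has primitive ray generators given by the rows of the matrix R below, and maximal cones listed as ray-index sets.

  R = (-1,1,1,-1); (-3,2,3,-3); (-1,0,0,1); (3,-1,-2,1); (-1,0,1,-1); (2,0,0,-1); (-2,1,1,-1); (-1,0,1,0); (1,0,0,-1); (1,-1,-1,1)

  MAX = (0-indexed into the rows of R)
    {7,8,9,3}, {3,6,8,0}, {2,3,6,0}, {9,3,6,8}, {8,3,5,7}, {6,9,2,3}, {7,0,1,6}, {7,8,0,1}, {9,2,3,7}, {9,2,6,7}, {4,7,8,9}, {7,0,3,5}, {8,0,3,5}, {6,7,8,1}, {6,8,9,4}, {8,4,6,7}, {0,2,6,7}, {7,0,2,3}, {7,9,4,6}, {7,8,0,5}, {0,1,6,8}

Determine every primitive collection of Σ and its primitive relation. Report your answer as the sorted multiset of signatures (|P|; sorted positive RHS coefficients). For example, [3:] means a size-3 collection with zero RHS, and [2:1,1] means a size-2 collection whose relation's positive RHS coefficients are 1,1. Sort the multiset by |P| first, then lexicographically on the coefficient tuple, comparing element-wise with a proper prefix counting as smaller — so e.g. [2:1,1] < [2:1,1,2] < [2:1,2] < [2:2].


18 collections generate NE(X_Σ); each relation:

  P={0,9}:  v_{0} + v_{9} = 0  so sig = [2:]
  P={2,8}:  v_{2} + v_{8} = 0  so sig = [2:]
  P={1,3}:  v_{1} + v_{3} = v_{0} + v_{8}  so sig = [2:1,1]
  P={3,4}:  v_{3} + v_{4} = v_{8} + v_{9}  so sig = [2:1,1]
  P={5,6}:  v_{5} + v_{6} = v_{0} + v_{8}  so sig = [2:1,1]
  P={0,4}:  v_{0} + v_{4} = v_{6} + v_{7} + v_{8}  so sig = [2:1,1,1]
  P={1,2}:  v_{1} + v_{2} = v_{0} + v_{6} + v_{7}  so sig = [2:1,1,1]
  P={1,9}:  v_{1} + v_{9} = v_{6} + v_{7} + v_{8}  so sig = [2:1,1,1]
  P={2,4}:  v_{2} + v_{4} = v_{6} + v_{7} + v_{9}  so sig = [2:1,1,1]
  P={2,5}:  v_{2} + v_{5} = v_{0} + v_{3} + v_{7}  so sig = [2:1,1,1]
  P={5,9}:  v_{5} + v_{9} = v_{3} + v_{7} + v_{8}  so sig = [2:1,1,1]
  P={4,5}:  v_{4} + v_{5} = v_{7} + 2·v_{8}  so sig = [2:1,2]
  P={1,5}:  v_{1} + v_{5} = 2·v_{0} + v_{7} + 2·v_{8}  so sig = [2:1,2,2]
  P={1,4}:  v_{1} + v_{4} = 2·v_{6} + 2·v_{7} + 2·v_{8}  so sig = [2:2,2,2]
  P={3,6,7}:  v_{3} + v_{6} + v_{7} = 0  so sig = [3:]
  P={0,3,7,8}:  v_{0} + v_{3} + v_{7} + v_{8} = v_{5}  so sig = [4:1]
  P={0,6,7,8}:  v_{0} + v_{6} + v_{7} + v_{8} = v_{1}  so sig = [4:1]
  P={6,7,8,9}:  v_{6} + v_{7} + v_{8} + v_{9} = v_{4}  so sig = [4:1]

Sorted signature multiset PRS(X):
    |P|=2: 14 collections, coeffs (), (), (1,1), (1,1), (1,1), (1,1,1), (1,1,1), (1,1,1), (1,1,1), (1,1,1), (1,1,1), (1,2), (1,2,2), (2,2,2)
    |P|=3: 1 collection, coeffs ()
    |P|=4: 3 collections, coeffs (1), (1), (1)


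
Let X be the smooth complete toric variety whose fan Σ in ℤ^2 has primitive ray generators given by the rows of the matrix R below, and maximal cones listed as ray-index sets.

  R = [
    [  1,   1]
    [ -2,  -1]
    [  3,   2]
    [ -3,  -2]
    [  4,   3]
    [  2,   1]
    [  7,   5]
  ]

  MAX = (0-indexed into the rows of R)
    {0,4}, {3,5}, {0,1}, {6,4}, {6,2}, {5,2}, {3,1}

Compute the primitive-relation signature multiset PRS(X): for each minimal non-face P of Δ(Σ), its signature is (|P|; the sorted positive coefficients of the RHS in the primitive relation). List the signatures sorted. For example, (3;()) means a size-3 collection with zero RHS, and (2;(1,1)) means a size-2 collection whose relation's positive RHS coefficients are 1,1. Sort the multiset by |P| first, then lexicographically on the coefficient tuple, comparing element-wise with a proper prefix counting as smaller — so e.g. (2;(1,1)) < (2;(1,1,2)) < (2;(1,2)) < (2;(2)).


14 minimal non-faces of Δ(Σ) (on 7 rays):

  • {1,5}:  v_{1} + v_{5} = 0  →  sig = (2;())
  • {2,3}:  v_{2} + v_{3} = 0  →  sig = (2;())
  • {0,2}:  v_{0} + v_{2} = v_{4}  →  sig = (2;(1))
  • {0,3}:  v_{0} + v_{3} = v_{1}  →  sig = (2;(1))
  • {0,5}:  v_{0} + v_{5} = v_{2}  →  sig = (2;(1))
  • {1,2}:  v_{1} + v_{2} = v_{0}  →  sig = (2;(1))
  • {2,4}:  v_{2} + v_{4} = v_{6}  →  sig = (2;(1))
  • {3,4}:  v_{3} + v_{4} = v_{0}  →  sig = (2;(1))
  • {3,6}:  v_{3} + v_{6} = v_{4}  →  sig = (2;(1))
  • {1,6}:  v_{1} + v_{6} = v_{0} + v_{4}  →  sig = (2;(1,1))
  • {0,6}:  v_{0} + v_{6} = 2·v_{4}  →  sig = (2;(2))
  • {1,4}:  v_{1} + v_{4} = 2·v_{0}  →  sig = (2;(2))
  • {4,5}:  v_{4} + v_{5} = 2·v_{2}  →  sig = (2;(2))
  • {5,6}:  v_{5} + v_{6} = 3·v_{2}  →  sig = (2;(3))

Signatures (|P|; sorted positive RHS coefficients), sorted:
    |P|=2: 14 collections, coeffs (), (), (1), (1), (1), (1), (1), (1), (1), (1,1), (2), (2), (2), (3)


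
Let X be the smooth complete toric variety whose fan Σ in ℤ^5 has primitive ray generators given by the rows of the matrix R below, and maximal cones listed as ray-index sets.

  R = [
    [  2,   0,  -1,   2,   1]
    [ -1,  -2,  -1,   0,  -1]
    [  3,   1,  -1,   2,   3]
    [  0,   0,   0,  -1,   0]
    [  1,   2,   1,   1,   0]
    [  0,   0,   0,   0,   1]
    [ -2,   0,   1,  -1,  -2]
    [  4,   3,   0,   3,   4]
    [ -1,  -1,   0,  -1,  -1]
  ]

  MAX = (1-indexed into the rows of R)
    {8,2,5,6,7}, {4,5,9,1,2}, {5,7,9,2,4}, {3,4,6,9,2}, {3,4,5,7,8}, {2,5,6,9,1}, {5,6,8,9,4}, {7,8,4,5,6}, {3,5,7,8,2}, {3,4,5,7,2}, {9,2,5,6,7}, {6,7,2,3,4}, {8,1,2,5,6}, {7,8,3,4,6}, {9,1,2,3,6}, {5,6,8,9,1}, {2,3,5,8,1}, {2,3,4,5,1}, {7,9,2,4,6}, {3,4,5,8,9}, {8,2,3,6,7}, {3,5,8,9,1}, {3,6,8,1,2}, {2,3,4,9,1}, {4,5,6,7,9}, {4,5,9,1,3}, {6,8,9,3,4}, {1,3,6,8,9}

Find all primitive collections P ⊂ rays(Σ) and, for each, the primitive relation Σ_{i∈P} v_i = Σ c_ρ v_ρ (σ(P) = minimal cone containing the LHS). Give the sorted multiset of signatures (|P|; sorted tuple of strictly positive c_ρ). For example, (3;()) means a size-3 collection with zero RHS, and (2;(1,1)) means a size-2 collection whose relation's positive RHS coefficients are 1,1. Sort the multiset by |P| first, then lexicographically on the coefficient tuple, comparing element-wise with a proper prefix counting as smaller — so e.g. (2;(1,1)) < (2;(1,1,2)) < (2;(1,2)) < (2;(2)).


Σ has 10 primitive collections:

  P = {1,7}:  v_{1} + v_{7} = v_{2} + v_{5}  ⟹  sig = (2;(1,1))
  P = {3,7,9}:  v_{3} + v_{7} + v_{9} = 0  ⟹  sig = (3;())
  P = {2,4,8}:  v_{2} + v_{4} + v_{8} = v_{3}  ⟹  sig = (3;(1))
  P = {3,5,6}:  v_{3} + v_{5} + v_{6} = v_{8}  ⟹  sig = (3;(1))
  P = {1,4,6}:  v_{1} + v_{4} + v_{6} = v_{3} + v_{9}  ⟹  sig = (3;(1,1))
  P = {2,8,9}:  v_{2} + v_{8} + v_{9} = v_{1} + v_{6}  ⟹  sig = (3;(1,1))
  P = {7,8,9}:  v_{7} + v_{8} + v_{9} = v_{5} + v_{6}  ⟹  sig = (3;(1,1))
  P = {1,4,8}:  v_{1} + v_{4} + v_{8} = 2·v_{3} + v_{5} + v_{9}  ⟹  sig = (3;(1,1,2))
  P = {2,4,5,6}:  v_{2} + v_{4} + v_{5} + v_{6} = 0  ⟹  sig = (4;())
  P = {2,3,5,9}:  v_{2} + v_{3} + v_{5} + v_{9} = v_{1}  ⟹  sig = (4;(1))

Sorted signature multiset PRS(X):
[(2;(1,1)), (3;()), (3;(1)), (3;(1)), (3;(1,1)), (3;(1,1)), (3;(1,1)), (3;(1,1,2)), (4;()), (4;(1))]
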